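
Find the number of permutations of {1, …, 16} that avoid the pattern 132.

35357670

For any fixed pattern of length 3, the pattern-avoiding permutations of [16] number C_16.
C_16 = C(32,16)/17 = 601080390/17 = 35357670.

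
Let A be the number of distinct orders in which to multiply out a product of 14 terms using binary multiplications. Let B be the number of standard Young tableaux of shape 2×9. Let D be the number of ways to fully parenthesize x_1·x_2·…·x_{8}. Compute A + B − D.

747333

Bracketing 14 factors into binary products is counted by C_{14−1} = C_13. So A = C_13 = 742900.
Standard Young tableaux of shape 2×n are counted by C_n; here n = 9. So B = C_9 = 4862.
Bracketing 8 factors into binary products is counted by C_{8−1} = C_7. So D = C_7 = 429.
A + B − D = 742900 + 4862 − 429 = 747333.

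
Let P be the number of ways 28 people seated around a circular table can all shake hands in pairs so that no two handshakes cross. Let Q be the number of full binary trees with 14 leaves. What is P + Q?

3417340

With 28 = 2·14 people, non-crossing handshake pairings are non-crossing perfect matchings on a circle, counted by C_14. So P = C_14 = 2674440.
A full binary tree with L leaves has L−1 internal nodes and is counted by C_{L−1}; L = 14 gives C_13. So Q = C_13 = 742900.
P + Q = 2674440 + 742900 = 3417340.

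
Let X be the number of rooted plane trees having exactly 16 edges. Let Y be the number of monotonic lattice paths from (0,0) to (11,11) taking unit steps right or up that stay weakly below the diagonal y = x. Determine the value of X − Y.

35298884

Rooted ordered trees with n edges are counted by C_n; here n = 16. So X = C_16 = 35357670.
Sub-diagonal monotone paths from (0,0) to (11,11) biject with Dyck paths of semilength 11, giving C_11. So Y = C_11 = 58786.
X − Y = 35357670 − 58786 = 35298884.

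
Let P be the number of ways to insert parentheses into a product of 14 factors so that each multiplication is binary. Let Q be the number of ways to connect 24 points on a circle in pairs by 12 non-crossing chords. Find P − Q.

Bracketing 14 factors into binary products is counted by C_{14−1} = C_13. So P = C_13 = 742900.
Non-crossing perfect matchings of 2n points on a circle are counted by C_n; with 24 points, n = 12. So Q = C_12 = 208012.
P − Q = 742900 − 208012 = 534888.

534888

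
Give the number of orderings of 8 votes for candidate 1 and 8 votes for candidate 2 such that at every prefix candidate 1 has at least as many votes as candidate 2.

Ballot sequences with n votes each where one side never trails are Dyck words, counted by C_n; here n = 8.
C_8 = C_7 · 2(2·7+1)/(7+2) = 429 · 30/9 = 1430.

1430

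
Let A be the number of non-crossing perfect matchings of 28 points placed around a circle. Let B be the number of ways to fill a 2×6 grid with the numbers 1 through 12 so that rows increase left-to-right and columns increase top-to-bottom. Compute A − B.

Pairing 28 circle points by 14 non-crossing chords gives C_14 matchings. So A = C_14 = 2674440.
By the hook-length formula (or a Dyck-path bijection), SYT of shape 2×6 number C_6. So B = C_6 = 132.
A − B = 2674440 − 132 = 2674308.

2674308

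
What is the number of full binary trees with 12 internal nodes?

208012

The number of full binary trees on 12 internal nodes is the Catalan number C_12.
C_12 = C_11 · 2(2·11+1)/(11+2) = 58786 · 46/13 = 208012.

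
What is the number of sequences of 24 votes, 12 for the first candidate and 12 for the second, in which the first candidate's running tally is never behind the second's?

208012

Ballot sequences with n votes each where one side never trails are Dyck words, counted by C_n; here n = 12.
C_12 = C(24,12)/13 = 2704156/13 = 208012.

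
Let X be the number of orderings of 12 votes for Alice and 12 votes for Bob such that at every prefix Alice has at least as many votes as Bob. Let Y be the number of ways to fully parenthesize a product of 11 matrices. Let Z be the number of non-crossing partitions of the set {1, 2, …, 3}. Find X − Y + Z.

Ballot sequences with n votes each where one side never trails are Dyck words, counted by C_n; here n = 12. So X = C_12 = 208012.
Bracketing 11 factors into binary products is counted by C_{11−1} = C_10. So Y = C_10 = 16796.
The non-crossing partitions of [3] form a lattice of size C_3. So Z = C_3 = 5.
X − Y + Z = 208012 − 16796 + 5 = 191221.

191221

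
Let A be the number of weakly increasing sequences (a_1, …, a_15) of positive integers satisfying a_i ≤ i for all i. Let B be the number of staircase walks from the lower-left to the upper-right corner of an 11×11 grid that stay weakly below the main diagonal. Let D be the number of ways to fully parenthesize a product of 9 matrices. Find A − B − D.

Such sub-staircase sequences of length n are counted by C_n; here n = 15. So A = C_15 = 9694845.
Sub-diagonal monotone paths from (0,0) to (11,11) biject with Dyck paths of semilength 11, giving C_11. So B = C_11 = 58786.
Ways to associate a product of 9 factors correspond to binary trees on 9 leaves, so the count is C_8. So D = C_8 = 1430.
A − B − D = 9694845 − 58786 − 1430 = 9634629.

9634629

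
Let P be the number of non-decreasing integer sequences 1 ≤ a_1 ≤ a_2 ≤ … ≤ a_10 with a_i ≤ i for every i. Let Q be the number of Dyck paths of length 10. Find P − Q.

16754

Weakly increasing sequences with a_i ≤ i biject with Dyck paths of semilength 10, so there are C_10. So P = C_10 = 16796.
Dyck paths of semilength n (length 2n) are counted by C_n; here n = 5. So Q = C_5 = 42.
P − Q = 16796 − 42 = 16754.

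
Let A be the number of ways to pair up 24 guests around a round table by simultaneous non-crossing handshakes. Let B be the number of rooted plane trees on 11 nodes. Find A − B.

Non-crossing handshake pairings of 2n people are counted by C_n; 24 people gives n = 12. So A = C_12 = 208012.
Rooted ordered (plane) trees on m nodes have m−1 edges and are counted by C_{m−1}; m = 11 gives C_10. So B = C_10 = 16796.
A − B = 208012 − 16796 = 191216.

191216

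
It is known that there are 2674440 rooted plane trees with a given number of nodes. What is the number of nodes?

15

Rooted ordered trees on m nodes are counted by C_{m−1}, and C_14 = 2674440.
So the index is 14, and the number of nodes is 14 + 1 = 15.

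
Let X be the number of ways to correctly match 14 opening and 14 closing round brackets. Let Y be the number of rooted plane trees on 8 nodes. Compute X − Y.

2674011

A balanced arrangement of 14 bracket pairs is a Dyck word of semilength 14, so the count is C_14. So X = C_14 = 2674440.
Rooted ordered (plane) trees on m nodes have m−1 edges and are counted by C_{m−1}; m = 8 gives C_7. So Y = C_7 = 429.
X − Y = 2674440 − 429 = 2674011.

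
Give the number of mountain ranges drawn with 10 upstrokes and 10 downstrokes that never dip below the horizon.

Paths of 10 up- and 10 down-steps that never dip below the axis are Dyck paths; their count is C_10.
C_10 = C_9 · 2(2·9+1)/(9+2) = 4862 · 38/11 = 16796.

16796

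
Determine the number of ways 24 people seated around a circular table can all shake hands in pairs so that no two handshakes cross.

208012

With 24 = 2·12 people, non-crossing handshake pairings are non-crossing perfect matchings on a circle, counted by C_12.
C_12 = C_11 · 2(2·11+1)/(11+2) = 58786 · 46/13 = 208012.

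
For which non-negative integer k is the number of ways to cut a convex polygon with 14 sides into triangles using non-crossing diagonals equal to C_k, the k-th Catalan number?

12

The number of triangulations of a 14-gon is the Catalan number C_12 (index = sides − 2).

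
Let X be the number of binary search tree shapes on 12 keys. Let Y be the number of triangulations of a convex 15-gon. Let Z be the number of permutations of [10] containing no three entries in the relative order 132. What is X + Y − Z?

Binary trees (left/right distinguished) on n nodes are counted by C_n; here n = 12. So X = C_12 = 208012.
A convex 15-gon is triangulated into 13 triangles, and the number of such triangulations is the Catalan number C_{15−2} = C_13. So Y = C_13 = 742900.
Permutations of [n] avoiding any single length-3 pattern are counted by C_n; here n = 10. So Z = C_10 = 16796.
X + Y − Z = 208012 + 742900 − 16796 = 934116.

934116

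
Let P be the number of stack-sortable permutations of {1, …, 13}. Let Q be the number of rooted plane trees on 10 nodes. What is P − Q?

738038

By Knuth's characterisation, the stack-sortable permutations of length 13 are the 231-avoiders, numbering C_13. So P = C_13 = 742900.
Rooted ordered (plane) trees on m nodes have m−1 edges and are counted by C_{m−1}; m = 10 gives C_9. So Q = C_9 = 4862.
P − Q = 742900 − 4862 = 738038.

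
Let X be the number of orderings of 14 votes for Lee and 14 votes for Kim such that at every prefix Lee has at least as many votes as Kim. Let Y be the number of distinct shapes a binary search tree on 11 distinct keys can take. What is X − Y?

2615654

Ballot sequences with n votes each where one side never trails are Dyck words, counted by C_n; here n = 14. So X = C_14 = 2674440.
Binary trees (left/right distinguished) on n nodes are counted by C_n; here n = 11. So Y = C_11 = 58786.
X − Y = 2674440 − 58786 = 2615654.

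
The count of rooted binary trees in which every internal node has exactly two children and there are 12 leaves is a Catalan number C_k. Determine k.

11

Full binary trees with 12 leaves have 12−1 = 11 internal nodes, so there are C_11 of them.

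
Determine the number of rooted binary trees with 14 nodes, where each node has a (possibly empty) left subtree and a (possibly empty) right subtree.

Binary trees (left/right distinguished) on n nodes are counted by C_n; here n = 14.
C_14 = 2674440.

2674440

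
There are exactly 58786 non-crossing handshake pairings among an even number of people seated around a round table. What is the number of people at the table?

22

Non-crossing handshake pairings of 2n people are counted by C_n. The Catalan number equal to 58786 is C_11.
So n = 11, and there are 2n = 22 people.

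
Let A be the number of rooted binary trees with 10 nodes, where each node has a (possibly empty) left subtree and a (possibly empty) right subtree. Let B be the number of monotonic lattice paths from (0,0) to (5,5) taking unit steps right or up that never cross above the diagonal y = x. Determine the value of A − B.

16754

Rooted binary trees with 10 nodes (each child slot possibly empty) number C_10. So A = C_10 = 16796.
Sub-diagonal monotone paths from (0,0) to (5,5) biject with Dyck paths of semilength 5, giving C_5. So B = C_5 = 42.
A − B = 16796 − 42 = 16754.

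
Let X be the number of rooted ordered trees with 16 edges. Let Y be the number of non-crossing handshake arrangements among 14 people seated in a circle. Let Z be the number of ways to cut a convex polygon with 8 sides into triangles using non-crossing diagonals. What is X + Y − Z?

A rooted plane tree with 16 edges has 17 nodes, and the count is C_16. So X = C_16 = 35357670.
Non-crossing handshake pairings of 2n people are counted by C_n; 14 people gives n = 7. So Y = C_7 = 429.
The number of triangulations of an 8-gon is the Catalan number C_6 (index = sides − 2). So Z = C_6 = 132.
X + Y − Z = 35357670 + 429 − 132 = 35357967.

35357967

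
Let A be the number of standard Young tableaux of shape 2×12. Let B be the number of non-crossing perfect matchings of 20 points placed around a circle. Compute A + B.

Standard Young tableaux of shape 2×n are counted by C_n; here n = 12. So A = C_12 = 208012.
Pairing 20 circle points by 10 non-crossing chords gives C_10 matchings. So B = C_10 = 16796.
A + B = 208012 + 16796 = 224808.

224808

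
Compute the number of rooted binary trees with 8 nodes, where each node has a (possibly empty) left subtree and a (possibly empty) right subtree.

1430

Rooted binary trees with 8 nodes (each child slot possibly empty) number C_8.
C_8 = C(16,8)/9 = 12870/9 = 1430.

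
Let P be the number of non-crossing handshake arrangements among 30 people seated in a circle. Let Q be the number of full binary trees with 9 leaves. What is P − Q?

Non-crossing handshake pairings of 2n people are counted by C_n; 30 people gives n = 15. So P = C_15 = 9694845.
Full binary trees with 9 leaves have 9−1 = 8 internal nodes, so there are C_8 of them. So Q = C_8 = 1430.
P − Q = 9694845 − 1430 = 9693415.

9693415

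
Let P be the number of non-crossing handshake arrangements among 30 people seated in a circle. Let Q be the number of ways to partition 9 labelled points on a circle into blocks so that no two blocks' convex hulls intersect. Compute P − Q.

Non-crossing handshake pairings of 2n people are counted by C_n; 30 people gives n = 15. So P = C_15 = 9694845.
The non-crossing partitions of [9] form a lattice of size C_9. So Q = C_9 = 4862.
P − Q = 9694845 − 4862 = 9689983.

9689983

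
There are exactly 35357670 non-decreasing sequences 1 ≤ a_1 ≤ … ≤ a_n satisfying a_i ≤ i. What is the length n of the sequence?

16

Such sub-staircase sequences of length n are counted by C_n. Since C_16 = 35357670, the index is 16.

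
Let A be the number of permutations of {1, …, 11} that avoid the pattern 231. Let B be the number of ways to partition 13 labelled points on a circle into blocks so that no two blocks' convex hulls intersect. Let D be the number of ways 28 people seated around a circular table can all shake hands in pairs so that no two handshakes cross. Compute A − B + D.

1990326

For any fixed pattern of length 3, the pattern-avoiding permutations of [11] number C_11. So A = C_11 = 58786.
The non-crossing partitions of [13] form a lattice of size C_13. So B = C_13 = 742900.
Non-crossing handshake pairings of 2n people are counted by C_n; 28 people gives n = 14. So D = C_14 = 2674440.
A − B + D = 58786 − 742900 + 2674440 = 1990326.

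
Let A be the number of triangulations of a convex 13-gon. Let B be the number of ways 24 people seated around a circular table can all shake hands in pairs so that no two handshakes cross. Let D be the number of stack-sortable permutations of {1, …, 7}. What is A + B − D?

The number of triangulations of a 13-gon is the Catalan number C_11 (index = sides − 2). So A = C_11 = 58786.
With 24 = 2·12 people, non-crossing handshake pairings are non-crossing perfect matchings on a circle, counted by C_12. So B = C_12 = 208012.
Stack-sortable permutations are exactly the 231-avoiding ones, counted by C_n; here n = 7. So D = C_7 = 429.
A + B − D = 58786 + 208012 − 429 = 266369.

266369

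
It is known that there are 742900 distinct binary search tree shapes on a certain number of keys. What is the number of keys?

Binary search tree shapes on n keys are counted by C_n. Since C_13 = 742900, the index is 13.

13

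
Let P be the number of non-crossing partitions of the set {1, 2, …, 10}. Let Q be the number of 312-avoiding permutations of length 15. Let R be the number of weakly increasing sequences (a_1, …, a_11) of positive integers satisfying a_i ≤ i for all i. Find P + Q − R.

9652855

The non-crossing partitions of [10] form a lattice of size C_10. So P = C_10 = 16796.
For any fixed pattern of length 3, the pattern-avoiding permutations of [15] number C_15. So Q = C_15 = 9694845.
Weakly increasing sequences with a_i ≤ i biject with Dyck paths of semilength 11, so there are C_11. So R = C_11 = 58786.
P + Q − R = 16796 + 9694845 − 58786 = 9652855.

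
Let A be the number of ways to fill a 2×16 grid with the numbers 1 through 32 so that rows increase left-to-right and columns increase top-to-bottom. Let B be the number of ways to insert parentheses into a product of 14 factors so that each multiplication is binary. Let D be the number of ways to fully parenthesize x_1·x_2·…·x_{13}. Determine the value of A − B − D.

34406758

Standard Young tableaux of shape 2×n are counted by C_n; here n = 16. So A = C_16 = 35357670.
Parenthesizations of m factors correspond to full binary trees with m leaves, counted by C_{m−1}; m = 14 gives C_13. So B = C_13 = 742900.
Parenthesizations of m factors correspond to full binary trees with m leaves, counted by C_{m−1}; m = 13 gives C_12. So D = C_12 = 208012.
A − B − D = 35357670 − 742900 − 208012 = 34406758.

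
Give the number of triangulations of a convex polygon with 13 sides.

58786

A convex 13-gon is triangulated into 11 triangles, and the number of such triangulations is the Catalan number C_{13−2} = C_11.
C_11 = C(22,11)/12 = 705432/12 = 58786.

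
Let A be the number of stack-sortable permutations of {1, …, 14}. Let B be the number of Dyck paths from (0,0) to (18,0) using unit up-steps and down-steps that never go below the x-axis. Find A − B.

2669578

Stack-sortable permutations are exactly the 231-avoiding ones, counted by C_n; here n = 14. So A = C_14 = 2674440.
Dyck paths of semilength n (length 2n) are counted by C_n; here n = 9. So B = C_9 = 4862.
A − B = 2674440 − 4862 = 2669578.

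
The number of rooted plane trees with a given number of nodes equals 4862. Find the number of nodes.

10

Rooted ordered trees on m nodes are counted by C_{m−1}. Since C_9 = 4862, the index is 9.
So the index is 9, and the number of nodes is 9 + 1 = 10.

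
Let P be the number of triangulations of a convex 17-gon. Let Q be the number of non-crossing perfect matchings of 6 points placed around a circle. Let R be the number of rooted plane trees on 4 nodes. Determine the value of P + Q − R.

9694845

The number of triangulations of a 17-gon is the Catalan number C_15 (index = sides − 2). So P = C_15 = 9694845.
Pairing 6 circle points by 3 non-crossing chords gives C_3 matchings. So Q = C_3 = 5.
A rooted plane tree on 4 nodes has 3 edges, and such trees are counted by C_3. So R = C_3 = 5.
P + Q − R = 9694845 + 5 − 5 = 9694845.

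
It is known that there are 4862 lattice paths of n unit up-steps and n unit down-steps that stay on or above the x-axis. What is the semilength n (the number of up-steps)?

Dyck paths of semilength n are counted by C_n. The Catalan number equal to 4862 is C_9.

9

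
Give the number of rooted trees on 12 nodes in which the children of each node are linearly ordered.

Rooted ordered (plane) trees on m nodes have m−1 edges and are counted by C_{m−1}; m = 12 gives C_11.
C_11 = C(22,11)/12 = 705432/12 = 58786.

58786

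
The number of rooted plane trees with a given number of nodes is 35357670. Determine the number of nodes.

Rooted ordered trees on m nodes are counted by C_{m−1}. Since C_16 = 35357670, the index is 16.
So the index is 16, and the number of nodes is 16 + 1 = 17.

17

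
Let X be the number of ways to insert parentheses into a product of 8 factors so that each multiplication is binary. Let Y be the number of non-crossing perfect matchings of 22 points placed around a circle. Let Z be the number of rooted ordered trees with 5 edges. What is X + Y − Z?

59173

Bracketing 8 factors into binary products is counted by C_{8−1} = C_7. So X = C_7 = 429.
Pairing 22 circle points by 11 non-crossing chords gives C_11 matchings. So Y = C_11 = 58786.
Rooted ordered trees with n edges are counted by C_n; here n = 5. So Z = C_5 = 42.
X + Y − Z = 429 + 58786 − 42 = 59173.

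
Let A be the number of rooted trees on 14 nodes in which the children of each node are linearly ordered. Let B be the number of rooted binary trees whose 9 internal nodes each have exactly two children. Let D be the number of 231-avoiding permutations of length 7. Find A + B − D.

747333

Rooted ordered (plane) trees on m nodes have m−1 edges and are counted by C_{m−1}; m = 14 gives C_13. So A = C_13 = 742900.
The number of full binary trees on 9 internal nodes is the Catalan number C_9. So B = C_9 = 4862.
Permutations of [n] avoiding any single length-3 pattern are counted by C_n; here n = 7. So D = C_7 = 429.
A + B − D = 742900 + 4862 − 429 = 747333.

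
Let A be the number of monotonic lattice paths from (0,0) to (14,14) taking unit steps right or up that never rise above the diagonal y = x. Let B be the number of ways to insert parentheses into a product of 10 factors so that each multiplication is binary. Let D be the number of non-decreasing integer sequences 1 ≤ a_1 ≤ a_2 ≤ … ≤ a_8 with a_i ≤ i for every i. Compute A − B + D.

2671008

Sub-diagonal monotone paths from (0,0) to (14,14) biject with Dyck paths of semilength 14, giving C_14. So A = C_14 = 2674440.
Ways to associate a product of 10 factors correspond to binary trees on 10 leaves, so the count is C_9. So B = C_9 = 4862.
Weakly increasing sequences with a_i ≤ i biject with Dyck paths of semilength 8, so there are C_8. So D = C_8 = 1430.
A − B + D = 2674440 − 4862 + 1430 = 2671008.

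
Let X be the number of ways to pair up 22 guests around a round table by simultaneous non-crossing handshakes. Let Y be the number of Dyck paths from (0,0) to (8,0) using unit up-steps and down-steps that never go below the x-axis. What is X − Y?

Non-crossing handshake pairings of 2n people are counted by C_n; 22 people gives n = 11. So X = C_11 = 58786.
A Dyck path with 4 up-steps and 4 down-steps has semilength 4, so there are C_4 of them. So Y = C_4 = 14.
X − Y = 58786 − 14 = 58772.

58772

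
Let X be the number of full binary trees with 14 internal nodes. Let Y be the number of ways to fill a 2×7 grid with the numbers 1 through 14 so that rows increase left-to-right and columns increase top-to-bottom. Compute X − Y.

2674011

Full binary trees with n internal nodes are counted by C_n; here n = 14. So X = C_14 = 2674440.
By the hook-length formula (or a Dyck-path bijection), SYT of shape 2×7 number C_7. So Y = C_7 = 429.
X − Y = 2674440 − 429 = 2674011.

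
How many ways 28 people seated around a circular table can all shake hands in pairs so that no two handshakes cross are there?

With 28 = 2·14 people, non-crossing handshake pairings are non-crossing perfect matchings on a circle, counted by C_14.
C_14 = C(28,14)/15 = 40116600/15 = 2674440.

2674440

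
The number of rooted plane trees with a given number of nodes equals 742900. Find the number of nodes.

Rooted ordered trees on m nodes are counted by C_{m−1}. Since C_13 = 742900, the index is 13.
So the index is 13, and the number of nodes is 13 + 1 = 14.

14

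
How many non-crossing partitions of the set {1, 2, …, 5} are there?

42

Non-crossing partitions of an n-element set are counted by C_n; here n = 5.
C_5 = C(10,5)/6 = 252/6 = 42.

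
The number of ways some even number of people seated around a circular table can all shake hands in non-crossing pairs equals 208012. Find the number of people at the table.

24

Non-crossing handshake pairings of 2n people are counted by C_n. The Catalan number equal to 208012 is C_12.
So n = 12, and there are 2n = 24 people.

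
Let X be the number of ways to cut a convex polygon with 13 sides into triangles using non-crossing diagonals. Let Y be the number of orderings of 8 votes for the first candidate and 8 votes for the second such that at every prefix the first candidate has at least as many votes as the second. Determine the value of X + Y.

60216

The number of triangulations of a 13-gon is the Catalan number C_11 (index = sides − 2). So X = C_11 = 58786.
Ballot sequences with n votes each where one side never trails are Dyck words, counted by C_n; here n = 8. So Y = C_8 = 1430.
X + Y = 58786 + 1430 = 60216.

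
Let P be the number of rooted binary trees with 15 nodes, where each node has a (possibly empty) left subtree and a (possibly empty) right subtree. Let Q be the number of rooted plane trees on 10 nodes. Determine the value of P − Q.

9689983

There are C_n binary search tree shapes on n keys; with n = 15 that is C_15. So P = C_15 = 9694845.
Rooted ordered (plane) trees on m nodes have m−1 edges and are counted by C_{m−1}; m = 10 gives C_9. So Q = C_9 = 4862.
P − Q = 9694845 − 4862 = 9689983.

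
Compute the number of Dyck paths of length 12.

132

Paths of 6 up- and 6 down-steps that never dip below the axis are Dyck paths; their count is C_6.
C_6 = 132.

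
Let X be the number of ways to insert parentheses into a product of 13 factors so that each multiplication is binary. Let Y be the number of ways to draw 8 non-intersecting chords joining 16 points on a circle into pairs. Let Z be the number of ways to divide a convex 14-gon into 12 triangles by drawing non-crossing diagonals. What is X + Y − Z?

1430

Parenthesizations of m factors correspond to full binary trees with m leaves, counted by C_{m−1}; m = 13 gives C_12. So X = C_12 = 208012.
Pairing 16 circle points by 8 non-crossing chords gives C_8 matchings. So Y = C_8 = 1430.
The number of triangulations of a 14-gon is the Catalan number C_12 (index = sides − 2). So Z = C_12 = 208012.
X + Y − Z = 208012 + 1430 − 208012 = 1430.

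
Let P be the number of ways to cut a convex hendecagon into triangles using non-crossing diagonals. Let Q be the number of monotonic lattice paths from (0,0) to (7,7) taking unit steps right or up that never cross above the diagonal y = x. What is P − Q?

The number of triangulations of an 11-gon is the Catalan number C_9 (index = sides − 2). So P = C_9 = 4862.
Monotone paths in an n×n grid that stay weakly below the diagonal are counted by C_n; here n = 7. So Q = C_7 = 429.
P − Q = 4862 − 429 = 4433.

4433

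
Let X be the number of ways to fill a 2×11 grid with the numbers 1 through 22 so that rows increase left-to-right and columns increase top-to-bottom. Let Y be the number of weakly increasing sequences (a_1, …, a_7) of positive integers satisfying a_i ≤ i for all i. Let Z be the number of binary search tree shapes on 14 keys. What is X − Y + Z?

2732797

By the hook-length formula (or a Dyck-path bijection), SYT of shape 2×11 number C_11. So X = C_11 = 58786.
Weakly increasing sequences with a_i ≤ i biject with Dyck paths of semilength 7, so there are C_7. So Y = C_7 = 429.
Binary trees (left/right distinguished) on n nodes are counted by C_n; here n = 14. So Z = C_14 = 2674440.
X − Y + Z = 58786 − 429 + 2674440 = 2732797.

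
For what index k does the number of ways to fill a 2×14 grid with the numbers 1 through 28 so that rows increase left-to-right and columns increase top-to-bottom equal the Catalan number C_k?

Standard Young tableaux of shape 2×n are counted by C_n; here n = 14.

14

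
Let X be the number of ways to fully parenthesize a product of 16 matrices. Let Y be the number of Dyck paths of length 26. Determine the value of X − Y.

Bracketing 16 factors into binary products is counted by C_{16−1} = C_15. So X = C_15 = 9694845.
Dyck paths of semilength n (length 2n) are counted by C_n; here n = 13. So Y = C_13 = 742900.
X − Y = 9694845 − 742900 = 8951945.

8951945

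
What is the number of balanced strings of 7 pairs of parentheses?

With 7 pairs the number of balanced bracket strings is the Catalan number C_7.
C_7 = 429.

429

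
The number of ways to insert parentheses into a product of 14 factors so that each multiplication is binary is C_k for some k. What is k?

13

Ways to associate a product of 14 factors correspond to binary trees on 14 leaves, so the count is C_13.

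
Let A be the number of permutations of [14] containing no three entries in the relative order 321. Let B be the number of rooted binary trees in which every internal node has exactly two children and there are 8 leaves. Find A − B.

2674011

For any fixed pattern of length 3, the pattern-avoiding permutations of [14] number C_14. So A = C_14 = 2674440.
A full binary tree with L leaves has L−1 internal nodes and is counted by C_{L−1}; L = 8 gives C_7. So B = C_7 = 429.
A − B = 2674440 − 429 = 2674011.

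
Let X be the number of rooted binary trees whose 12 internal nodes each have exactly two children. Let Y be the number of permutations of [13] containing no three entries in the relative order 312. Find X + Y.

The number of full binary trees on 12 internal nodes is the Catalan number C_12. So X = C_12 = 208012.
For any fixed pattern of length 3, the pattern-avoiding permutations of [13] number C_13. So Y = C_13 = 742900.
X + Y = 208012 + 742900 = 950912.

950912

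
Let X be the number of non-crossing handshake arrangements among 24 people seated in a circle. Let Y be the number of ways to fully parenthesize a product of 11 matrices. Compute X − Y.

With 24 = 2·12 people, non-crossing handshake pairings are non-crossing perfect matchings on a circle, counted by C_12. So X = C_12 = 208012.
Ways to associate a product of 11 factors correspond to binary trees on 11 leaves, so the count is C_10. So Y = C_10 = 16796.
X − Y = 208012 − 16796 = 191216.

191216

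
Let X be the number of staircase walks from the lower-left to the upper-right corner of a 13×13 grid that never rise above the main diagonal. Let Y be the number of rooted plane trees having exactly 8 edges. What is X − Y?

Sub-diagonal monotone paths from (0,0) to (13,13) biject with Dyck paths of semilength 13, giving C_13. So X = C_13 = 742900.
A rooted plane tree with 8 edges has 9 nodes, and the count is C_8. So Y = C_8 = 1430.
X − Y = 742900 − 1430 = 741470.

741470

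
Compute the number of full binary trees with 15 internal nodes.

Full binary trees with n internal nodes are counted by C_n; here n = 15.
C_15 = C_14 · 2(2·14+1)/(14+2) = 2674440 · 58/16 = 9694845.

9694845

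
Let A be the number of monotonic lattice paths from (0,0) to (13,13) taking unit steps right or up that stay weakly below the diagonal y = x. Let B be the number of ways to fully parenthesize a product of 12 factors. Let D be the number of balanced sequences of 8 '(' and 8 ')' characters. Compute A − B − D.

Sub-diagonal monotone paths from (0,0) to (13,13) biject with Dyck paths of semilength 13, giving C_13. So A = C_13 = 742900.
Parenthesizations of m factors correspond to full binary trees with m leaves, counted by C_{m−1}; m = 12 gives C_11. So B = C_11 = 58786.
With 8 pairs the number of balanced bracket strings is the Catalan number C_8. So D = C_8 = 1430.
A − B − D = 742900 − 58786 − 1430 = 682684.

682684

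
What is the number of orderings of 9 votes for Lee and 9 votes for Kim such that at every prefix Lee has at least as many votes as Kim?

Ballot sequences with n votes each where one side never trails are Dyck words, counted by C_n; here n = 9.
C_9 = C(18,9)/10 = 48620/10 = 4862.

4862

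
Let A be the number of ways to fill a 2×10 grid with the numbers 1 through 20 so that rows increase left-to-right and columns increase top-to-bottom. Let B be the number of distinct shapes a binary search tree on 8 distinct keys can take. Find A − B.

By the hook-length formula (or a Dyck-path bijection), SYT of shape 2×10 number C_10. So A = C_10 = 16796.
There are C_n binary search tree shapes on n keys; with n = 8 that is C_8. So B = C_8 = 1430.
A − B = 16796 − 1430 = 15366.

15366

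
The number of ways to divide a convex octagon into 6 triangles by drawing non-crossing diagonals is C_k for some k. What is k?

6

The number of triangulations of an 8-gon is the Catalan number C_6 (index = sides − 2).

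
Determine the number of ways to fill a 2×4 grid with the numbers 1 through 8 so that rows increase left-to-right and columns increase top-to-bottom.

By the hook-length formula (or a Dyck-path bijection), SYT of shape 2×4 number C_4.
C_4 = 14.

14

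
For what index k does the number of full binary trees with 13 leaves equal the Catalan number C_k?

12

A full binary tree with L leaves has L−1 internal nodes and is counted by C_{L−1}; L = 13 gives C_12.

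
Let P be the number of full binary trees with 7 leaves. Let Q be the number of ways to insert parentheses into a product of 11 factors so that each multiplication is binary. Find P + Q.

16928

Full binary trees with 7 leaves have 7−1 = 6 internal nodes, so there are C_6 of them. So P = C_6 = 132.
Parenthesizations of m factors correspond to full binary trees with m leaves, counted by C_{m−1}; m = 11 gives C_10. So Q = C_10 = 16796.
P + Q = 132 + 16796 = 16928.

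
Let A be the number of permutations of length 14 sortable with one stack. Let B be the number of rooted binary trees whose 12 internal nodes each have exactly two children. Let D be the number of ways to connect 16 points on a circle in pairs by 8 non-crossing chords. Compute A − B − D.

2464998

By Knuth's characterisation, the stack-sortable permutations of length 14 are the 231-avoiders, numbering C_14. So A = C_14 = 2674440.
The number of full binary trees on 12 internal nodes is the Catalan number C_12. So B = C_12 = 208012.
Non-crossing perfect matchings of 2n points on a circle are counted by C_n; with 16 points, n = 8. So D = C_8 = 1430.
A − B − D = 2674440 − 208012 − 1430 = 2464998.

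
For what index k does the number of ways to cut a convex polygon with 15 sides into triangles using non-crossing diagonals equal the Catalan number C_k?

13

The number of triangulations of a 15-gon is the Catalan number C_13 (index = sides − 2).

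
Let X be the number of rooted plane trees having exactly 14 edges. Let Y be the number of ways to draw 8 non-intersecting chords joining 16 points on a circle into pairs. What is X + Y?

2675870

Rooted ordered trees with n edges are counted by C_n; here n = 14. So X = C_14 = 2674440.
Non-crossing perfect matchings of 2n points on a circle are counted by C_n; with 16 points, n = 8. So Y = C_8 = 1430.
X + Y = 2674440 + 1430 = 2675870.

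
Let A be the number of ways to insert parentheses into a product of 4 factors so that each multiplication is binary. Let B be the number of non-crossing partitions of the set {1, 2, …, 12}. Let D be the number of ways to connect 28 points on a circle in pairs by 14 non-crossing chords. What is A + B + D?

2882457

Bracketing 4 factors into binary products is counted by C_{4−1} = C_3. So A = C_3 = 5.
Non-crossing partitions of an n-element set are counted by C_n; here n = 12. So B = C_12 = 208012.
Non-crossing perfect matchings of 2n points on a circle are counted by C_n; with 28 points, n = 14. So D = C_14 = 2674440.
A + B + D = 5 + 208012 + 2674440 = 2882457.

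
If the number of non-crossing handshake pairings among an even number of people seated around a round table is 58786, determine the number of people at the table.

Non-crossing handshake pairings of 2n people are counted by C_n. Since C_11 = 58786, the index is 11.
So n = 11, and there are 2n = 22 people.

22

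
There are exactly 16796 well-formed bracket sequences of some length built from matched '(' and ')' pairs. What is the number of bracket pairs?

10

Balanced strings of n bracket-pairs are counted by C_n. Since C_10 = 16796, the index is 10.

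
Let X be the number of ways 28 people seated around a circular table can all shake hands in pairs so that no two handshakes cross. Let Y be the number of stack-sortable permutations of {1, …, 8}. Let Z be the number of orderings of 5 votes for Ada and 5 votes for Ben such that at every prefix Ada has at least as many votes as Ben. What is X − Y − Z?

2672968

With 28 = 2·14 people, non-crossing handshake pairings are non-crossing perfect matchings on a circle, counted by C_14. So X = C_14 = 2674440.
By Knuth's characterisation, the stack-sortable permutations of length 8 are the 231-avoiders, numbering C_8. So Y = C_8 = 1430.
Ballot sequences with n votes each where one side never trails are Dyck words, counted by C_n; here n = 5. So Z = C_5 = 42.
X − Y − Z = 2674440 − 1430 − 42 = 2672968.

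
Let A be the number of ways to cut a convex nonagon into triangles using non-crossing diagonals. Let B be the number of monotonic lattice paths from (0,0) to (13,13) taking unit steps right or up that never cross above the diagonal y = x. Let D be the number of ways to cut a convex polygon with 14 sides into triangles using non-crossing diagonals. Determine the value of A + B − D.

535317

Triangulations of a convex m-gon are counted by C_{m−2}; with m = 9 this is C_7. So A = C_7 = 429.
Monotone paths in an n×n grid that stay weakly below the diagonal are counted by C_n; here n = 13. So B = C_13 = 742900.
Triangulations of a convex m-gon are counted by C_{m−2}; with m = 14 this is C_12. So D = C_12 = 208012.
A + B − D = 429 + 742900 − 208012 = 535317.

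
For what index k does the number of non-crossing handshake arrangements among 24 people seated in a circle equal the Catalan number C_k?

12

Non-crossing handshake pairings of 2n people are counted by C_n; 24 people gives n = 12.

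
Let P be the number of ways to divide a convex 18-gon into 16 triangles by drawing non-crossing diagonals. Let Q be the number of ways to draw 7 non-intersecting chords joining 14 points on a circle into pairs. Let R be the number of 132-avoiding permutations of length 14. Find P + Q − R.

32683659

The number of triangulations of an 18-gon is the Catalan number C_16 (index = sides − 2). So P = C_16 = 35357670.
Non-crossing perfect matchings of 2n points on a circle are counted by C_n; with 14 points, n = 7. So Q = C_7 = 429.
Permutations of [n] avoiding any single length-3 pattern are counted by C_n; here n = 14. So R = C_14 = 2674440.
P + Q − R = 35357670 + 429 − 2674440 = 32683659.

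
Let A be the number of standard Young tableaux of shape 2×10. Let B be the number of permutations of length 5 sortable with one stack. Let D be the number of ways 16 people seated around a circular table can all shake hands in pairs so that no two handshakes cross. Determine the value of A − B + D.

18184

By the hook-length formula (or a Dyck-path bijection), SYT of shape 2×10 number C_10. So A = C_10 = 16796.
Stack-sortable permutations are exactly the 231-avoiding ones, counted by C_n; here n = 5. So B = C_5 = 42.
Non-crossing handshake pairings of 2n people are counted by C_n; 16 people gives n = 8. So D = C_8 = 1430.
A − B + D = 16796 − 42 + 1430 = 18184.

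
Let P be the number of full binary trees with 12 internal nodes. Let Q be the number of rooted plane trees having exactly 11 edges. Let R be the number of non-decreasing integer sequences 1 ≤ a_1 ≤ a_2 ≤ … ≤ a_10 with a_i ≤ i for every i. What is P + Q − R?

Full binary trees with n internal nodes are counted by C_n; here n = 12. So P = C_12 = 208012.
A rooted plane tree with 11 edges has 12 nodes, and the count is C_11. So Q = C_11 = 58786.
Weakly increasing sequences with a_i ≤ i biject with Dyck paths of semilength 10, so there are C_10. So R = C_10 = 16796.
P + Q − R = 208012 + 58786 − 16796 = 250002.

250002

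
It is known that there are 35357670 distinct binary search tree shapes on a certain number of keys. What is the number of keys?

Binary search tree shapes on n keys are counted by C_n; 35357670 = C_16.

16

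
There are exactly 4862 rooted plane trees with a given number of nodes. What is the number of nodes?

Rooted ordered trees on m nodes are counted by C_{m−1}, and C_9 = 4862.
So the index is 9, and the number of nodes is 9 + 1 = 10.

10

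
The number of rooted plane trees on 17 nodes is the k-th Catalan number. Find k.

A rooted plane tree on 17 nodes has 16 edges, and such trees are counted by C_16.

16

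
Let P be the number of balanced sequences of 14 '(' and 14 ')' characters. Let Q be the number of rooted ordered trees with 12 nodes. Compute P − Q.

With 14 pairs the number of balanced bracket strings is the Catalan number C_14. So P = C_14 = 2674440.
Rooted ordered (plane) trees on m nodes have m−1 edges and are counted by C_{m−1}; m = 12 gives C_11. So Q = C_11 = 58786.
P − Q = 2674440 − 58786 = 2615654.

2615654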